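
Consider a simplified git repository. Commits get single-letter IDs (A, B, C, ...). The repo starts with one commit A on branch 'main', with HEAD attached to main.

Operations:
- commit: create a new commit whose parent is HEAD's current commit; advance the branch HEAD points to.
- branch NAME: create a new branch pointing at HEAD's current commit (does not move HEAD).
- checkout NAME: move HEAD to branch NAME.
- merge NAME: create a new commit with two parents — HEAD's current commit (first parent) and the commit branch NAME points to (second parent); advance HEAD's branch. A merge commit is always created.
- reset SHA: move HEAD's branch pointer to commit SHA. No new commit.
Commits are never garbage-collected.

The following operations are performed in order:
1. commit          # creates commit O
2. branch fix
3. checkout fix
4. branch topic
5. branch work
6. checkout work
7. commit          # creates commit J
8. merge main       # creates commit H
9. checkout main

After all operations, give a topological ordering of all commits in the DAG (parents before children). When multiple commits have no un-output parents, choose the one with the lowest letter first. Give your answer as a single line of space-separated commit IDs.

After op 1 (commit): HEAD=main@O [main=O]
After op 2 (branch): HEAD=main@O [fix=O main=O]
After op 3 (checkout): HEAD=fix@O [fix=O main=O]
After op 4 (branch): HEAD=fix@O [fix=O main=O topic=O]
After op 5 (branch): HEAD=fix@O [fix=O main=O topic=O work=O]
After op 6 (checkout): HEAD=work@O [fix=O main=O topic=O work=O]
After op 7 (commit): HEAD=work@J [fix=O main=O topic=O work=J]
After op 8 (merge): HEAD=work@H [fix=O main=O topic=O work=H]
After op 9 (checkout): HEAD=main@O [fix=O main=O topic=O work=H]
commit A: parents=[]
commit H: parents=['J', 'O']
commit J: parents=['O']
commit O: parents=['A']

Answer: A O J H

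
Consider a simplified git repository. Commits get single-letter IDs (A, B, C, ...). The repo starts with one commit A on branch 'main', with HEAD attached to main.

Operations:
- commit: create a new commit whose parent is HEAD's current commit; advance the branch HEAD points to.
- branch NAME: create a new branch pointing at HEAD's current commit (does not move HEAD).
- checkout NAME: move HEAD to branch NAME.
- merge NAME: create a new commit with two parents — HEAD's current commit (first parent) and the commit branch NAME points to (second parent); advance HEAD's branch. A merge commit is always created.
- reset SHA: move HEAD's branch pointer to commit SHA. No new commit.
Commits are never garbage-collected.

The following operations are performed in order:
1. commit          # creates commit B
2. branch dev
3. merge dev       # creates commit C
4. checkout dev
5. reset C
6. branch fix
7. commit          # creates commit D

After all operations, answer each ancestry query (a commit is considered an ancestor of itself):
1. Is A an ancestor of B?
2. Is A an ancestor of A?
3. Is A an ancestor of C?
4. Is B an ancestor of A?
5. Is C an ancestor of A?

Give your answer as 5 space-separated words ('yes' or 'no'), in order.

Answer: yes yes yes no no

Derivation:
After op 1 (commit): HEAD=main@B [main=B]
After op 2 (branch): HEAD=main@B [dev=B main=B]
After op 3 (merge): HEAD=main@C [dev=B main=C]
After op 4 (checkout): HEAD=dev@B [dev=B main=C]
After op 5 (reset): HEAD=dev@C [dev=C main=C]
After op 6 (branch): HEAD=dev@C [dev=C fix=C main=C]
After op 7 (commit): HEAD=dev@D [dev=D fix=C main=C]
ancestors(B) = {A,B}; A in? yes
ancestors(A) = {A}; A in? yes
ancestors(C) = {A,B,C}; A in? yes
ancestors(A) = {A}; B in? no
ancestors(A) = {A}; C in? no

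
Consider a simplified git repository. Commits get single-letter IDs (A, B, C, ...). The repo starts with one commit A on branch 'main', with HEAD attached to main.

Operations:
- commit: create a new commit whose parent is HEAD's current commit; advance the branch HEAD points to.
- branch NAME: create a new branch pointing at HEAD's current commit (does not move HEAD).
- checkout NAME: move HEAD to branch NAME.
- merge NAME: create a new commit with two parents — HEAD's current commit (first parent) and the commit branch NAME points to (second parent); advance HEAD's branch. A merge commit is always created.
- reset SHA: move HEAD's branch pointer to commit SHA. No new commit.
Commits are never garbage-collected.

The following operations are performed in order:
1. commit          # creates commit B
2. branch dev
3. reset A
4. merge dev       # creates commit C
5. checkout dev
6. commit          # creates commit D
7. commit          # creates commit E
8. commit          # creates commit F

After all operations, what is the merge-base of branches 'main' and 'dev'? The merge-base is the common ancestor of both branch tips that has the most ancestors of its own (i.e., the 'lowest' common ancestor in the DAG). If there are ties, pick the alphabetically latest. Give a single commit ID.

After op 1 (commit): HEAD=main@B [main=B]
After op 2 (branch): HEAD=main@B [dev=B main=B]
After op 3 (reset): HEAD=main@A [dev=B main=A]
After op 4 (merge): HEAD=main@C [dev=B main=C]
After op 5 (checkout): HEAD=dev@B [dev=B main=C]
After op 6 (commit): HEAD=dev@D [dev=D main=C]
After op 7 (commit): HEAD=dev@E [dev=E main=C]
After op 8 (commit): HEAD=dev@F [dev=F main=C]
ancestors(main=C): ['A', 'B', 'C']
ancestors(dev=F): ['A', 'B', 'D', 'E', 'F']
common: ['A', 'B']

Answer: B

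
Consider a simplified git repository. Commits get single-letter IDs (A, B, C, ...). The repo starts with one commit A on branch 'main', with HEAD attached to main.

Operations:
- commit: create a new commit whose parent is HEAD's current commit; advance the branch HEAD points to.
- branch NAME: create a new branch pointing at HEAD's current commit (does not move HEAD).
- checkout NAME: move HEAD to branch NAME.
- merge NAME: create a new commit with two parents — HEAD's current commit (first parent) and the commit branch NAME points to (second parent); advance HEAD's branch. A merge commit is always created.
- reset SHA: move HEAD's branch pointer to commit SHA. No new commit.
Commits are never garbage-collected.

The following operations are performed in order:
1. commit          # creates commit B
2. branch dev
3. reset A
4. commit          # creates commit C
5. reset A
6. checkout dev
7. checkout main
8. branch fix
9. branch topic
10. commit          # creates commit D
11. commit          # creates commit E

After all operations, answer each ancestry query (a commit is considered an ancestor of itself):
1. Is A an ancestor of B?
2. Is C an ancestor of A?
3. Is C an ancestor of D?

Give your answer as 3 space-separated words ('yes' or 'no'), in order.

Answer: yes no no

Derivation:
After op 1 (commit): HEAD=main@B [main=B]
After op 2 (branch): HEAD=main@B [dev=B main=B]
After op 3 (reset): HEAD=main@A [dev=B main=A]
After op 4 (commit): HEAD=main@C [dev=B main=C]
After op 5 (reset): HEAD=main@A [dev=B main=A]
After op 6 (checkout): HEAD=dev@B [dev=B main=A]
After op 7 (checkout): HEAD=main@A [dev=B main=A]
After op 8 (branch): HEAD=main@A [dev=B fix=A main=A]
After op 9 (branch): HEAD=main@A [dev=B fix=A main=A topic=A]
After op 10 (commit): HEAD=main@D [dev=B fix=A main=D topic=A]
After op 11 (commit): HEAD=main@E [dev=B fix=A main=E topic=A]
ancestors(B) = {A,B}; A in? yes
ancestors(A) = {A}; C in? no
ancestors(D) = {A,D}; C in? no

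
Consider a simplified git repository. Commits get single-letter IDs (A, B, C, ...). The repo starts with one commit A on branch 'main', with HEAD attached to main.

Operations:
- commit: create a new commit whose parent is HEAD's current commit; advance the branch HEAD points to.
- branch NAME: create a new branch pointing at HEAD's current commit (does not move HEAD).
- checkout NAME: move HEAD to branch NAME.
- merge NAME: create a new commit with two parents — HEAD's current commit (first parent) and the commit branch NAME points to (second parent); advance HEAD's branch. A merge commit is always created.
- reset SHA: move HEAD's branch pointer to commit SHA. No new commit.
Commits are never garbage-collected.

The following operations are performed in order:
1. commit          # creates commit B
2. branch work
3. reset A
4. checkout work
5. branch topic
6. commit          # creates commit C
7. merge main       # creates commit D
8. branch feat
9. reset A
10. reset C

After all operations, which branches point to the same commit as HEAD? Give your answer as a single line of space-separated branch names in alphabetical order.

Answer: work

Derivation:
After op 1 (commit): HEAD=main@B [main=B]
After op 2 (branch): HEAD=main@B [main=B work=B]
After op 3 (reset): HEAD=main@A [main=A work=B]
After op 4 (checkout): HEAD=work@B [main=A work=B]
After op 5 (branch): HEAD=work@B [main=A topic=B work=B]
After op 6 (commit): HEAD=work@C [main=A topic=B work=C]
After op 7 (merge): HEAD=work@D [main=A topic=B work=D]
After op 8 (branch): HEAD=work@D [feat=D main=A topic=B work=D]
After op 9 (reset): HEAD=work@A [feat=D main=A topic=B work=A]
After op 10 (reset): HEAD=work@C [feat=D main=A topic=B work=C]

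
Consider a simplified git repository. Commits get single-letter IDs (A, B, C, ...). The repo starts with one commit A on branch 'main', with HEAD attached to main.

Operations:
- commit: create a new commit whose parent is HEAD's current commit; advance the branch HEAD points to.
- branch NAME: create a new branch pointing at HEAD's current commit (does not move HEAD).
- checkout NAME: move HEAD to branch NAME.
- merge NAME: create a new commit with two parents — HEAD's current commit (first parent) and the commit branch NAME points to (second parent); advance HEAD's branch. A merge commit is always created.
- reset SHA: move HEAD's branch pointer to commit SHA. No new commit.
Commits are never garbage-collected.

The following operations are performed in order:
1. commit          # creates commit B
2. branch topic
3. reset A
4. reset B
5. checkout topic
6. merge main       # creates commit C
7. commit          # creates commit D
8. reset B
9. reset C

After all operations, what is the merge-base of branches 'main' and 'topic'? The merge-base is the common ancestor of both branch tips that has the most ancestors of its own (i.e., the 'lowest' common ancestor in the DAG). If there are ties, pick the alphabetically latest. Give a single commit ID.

After op 1 (commit): HEAD=main@B [main=B]
After op 2 (branch): HEAD=main@B [main=B topic=B]
After op 3 (reset): HEAD=main@A [main=A topic=B]
After op 4 (reset): HEAD=main@B [main=B topic=B]
After op 5 (checkout): HEAD=topic@B [main=B topic=B]
After op 6 (merge): HEAD=topic@C [main=B topic=C]
After op 7 (commit): HEAD=topic@D [main=B topic=D]
After op 8 (reset): HEAD=topic@B [main=B topic=B]
After op 9 (reset): HEAD=topic@C [main=B topic=C]
ancestors(main=B): ['A', 'B']
ancestors(topic=C): ['A', 'B', 'C']
common: ['A', 'B']

Answer: B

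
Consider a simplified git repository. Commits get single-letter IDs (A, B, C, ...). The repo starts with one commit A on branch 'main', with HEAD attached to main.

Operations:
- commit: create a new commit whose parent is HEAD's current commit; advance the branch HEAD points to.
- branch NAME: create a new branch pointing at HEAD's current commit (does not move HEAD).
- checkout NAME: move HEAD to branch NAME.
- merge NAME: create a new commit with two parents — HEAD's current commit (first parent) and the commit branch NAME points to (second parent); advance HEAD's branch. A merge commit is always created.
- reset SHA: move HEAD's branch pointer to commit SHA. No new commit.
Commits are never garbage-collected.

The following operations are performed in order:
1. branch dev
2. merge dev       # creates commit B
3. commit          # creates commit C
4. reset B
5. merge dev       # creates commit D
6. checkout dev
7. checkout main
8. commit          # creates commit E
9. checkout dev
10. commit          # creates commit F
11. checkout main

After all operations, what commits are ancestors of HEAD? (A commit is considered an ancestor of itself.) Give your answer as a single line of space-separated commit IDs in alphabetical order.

Answer: A B D E

Derivation:
After op 1 (branch): HEAD=main@A [dev=A main=A]
After op 2 (merge): HEAD=main@B [dev=A main=B]
After op 3 (commit): HEAD=main@C [dev=A main=C]
After op 4 (reset): HEAD=main@B [dev=A main=B]
After op 5 (merge): HEAD=main@D [dev=A main=D]
After op 6 (checkout): HEAD=dev@A [dev=A main=D]
After op 7 (checkout): HEAD=main@D [dev=A main=D]
After op 8 (commit): HEAD=main@E [dev=A main=E]
After op 9 (checkout): HEAD=dev@A [dev=A main=E]
After op 10 (commit): HEAD=dev@F [dev=F main=E]
After op 11 (checkout): HEAD=main@E [dev=F main=E]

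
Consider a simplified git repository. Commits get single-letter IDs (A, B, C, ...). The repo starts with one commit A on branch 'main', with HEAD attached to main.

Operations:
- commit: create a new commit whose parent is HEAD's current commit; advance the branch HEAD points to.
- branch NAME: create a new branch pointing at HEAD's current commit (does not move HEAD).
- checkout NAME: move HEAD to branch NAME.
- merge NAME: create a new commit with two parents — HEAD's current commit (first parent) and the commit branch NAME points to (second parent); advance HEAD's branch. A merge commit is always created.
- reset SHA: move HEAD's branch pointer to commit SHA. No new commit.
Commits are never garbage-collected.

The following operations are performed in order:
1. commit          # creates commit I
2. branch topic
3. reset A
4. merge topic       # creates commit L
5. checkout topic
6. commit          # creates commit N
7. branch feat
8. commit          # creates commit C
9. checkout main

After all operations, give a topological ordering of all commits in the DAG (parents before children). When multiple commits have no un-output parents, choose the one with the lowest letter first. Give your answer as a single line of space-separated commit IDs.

After op 1 (commit): HEAD=main@I [main=I]
After op 2 (branch): HEAD=main@I [main=I topic=I]
After op 3 (reset): HEAD=main@A [main=A topic=I]
After op 4 (merge): HEAD=main@L [main=L topic=I]
After op 5 (checkout): HEAD=topic@I [main=L topic=I]
After op 6 (commit): HEAD=topic@N [main=L topic=N]
After op 7 (branch): HEAD=topic@N [feat=N main=L topic=N]
After op 8 (commit): HEAD=topic@C [feat=N main=L topic=C]
After op 9 (checkout): HEAD=main@L [feat=N main=L topic=C]
commit A: parents=[]
commit C: parents=['N']
commit I: parents=['A']
commit L: parents=['A', 'I']
commit N: parents=['I']

Answer: A I L N C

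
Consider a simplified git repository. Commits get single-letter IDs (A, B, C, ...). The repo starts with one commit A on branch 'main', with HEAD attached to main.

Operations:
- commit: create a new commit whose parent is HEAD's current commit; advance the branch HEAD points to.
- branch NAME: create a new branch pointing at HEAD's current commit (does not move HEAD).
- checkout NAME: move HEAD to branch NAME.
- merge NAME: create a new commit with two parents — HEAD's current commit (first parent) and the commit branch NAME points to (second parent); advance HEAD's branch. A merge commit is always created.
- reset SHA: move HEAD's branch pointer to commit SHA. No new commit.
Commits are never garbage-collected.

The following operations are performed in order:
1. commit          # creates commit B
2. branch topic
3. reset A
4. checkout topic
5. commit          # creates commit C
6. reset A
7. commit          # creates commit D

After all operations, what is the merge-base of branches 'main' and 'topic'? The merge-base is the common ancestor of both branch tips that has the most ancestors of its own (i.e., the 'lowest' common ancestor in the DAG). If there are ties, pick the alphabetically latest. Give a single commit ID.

After op 1 (commit): HEAD=main@B [main=B]
After op 2 (branch): HEAD=main@B [main=B topic=B]
After op 3 (reset): HEAD=main@A [main=A topic=B]
After op 4 (checkout): HEAD=topic@B [main=A topic=B]
After op 5 (commit): HEAD=topic@C [main=A topic=C]
After op 6 (reset): HEAD=topic@A [main=A topic=A]
After op 7 (commit): HEAD=topic@D [main=A topic=D]
ancestors(main=A): ['A']
ancestors(topic=D): ['A', 'D']
common: ['A']

Answer: A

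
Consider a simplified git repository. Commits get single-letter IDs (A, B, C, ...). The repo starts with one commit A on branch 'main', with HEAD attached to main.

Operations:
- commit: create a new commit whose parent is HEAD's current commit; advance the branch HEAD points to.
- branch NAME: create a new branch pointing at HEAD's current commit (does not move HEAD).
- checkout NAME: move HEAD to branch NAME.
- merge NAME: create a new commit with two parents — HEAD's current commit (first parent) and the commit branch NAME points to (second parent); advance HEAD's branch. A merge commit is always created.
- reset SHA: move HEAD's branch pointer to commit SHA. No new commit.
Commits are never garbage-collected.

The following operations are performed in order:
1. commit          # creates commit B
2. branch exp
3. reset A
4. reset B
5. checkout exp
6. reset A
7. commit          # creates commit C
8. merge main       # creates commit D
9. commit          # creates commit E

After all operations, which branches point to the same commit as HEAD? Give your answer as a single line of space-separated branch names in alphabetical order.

Answer: exp

Derivation:
After op 1 (commit): HEAD=main@B [main=B]
After op 2 (branch): HEAD=main@B [exp=B main=B]
After op 3 (reset): HEAD=main@A [exp=B main=A]
After op 4 (reset): HEAD=main@B [exp=B main=B]
After op 5 (checkout): HEAD=exp@B [exp=B main=B]
After op 6 (reset): HEAD=exp@A [exp=A main=B]
After op 7 (commit): HEAD=exp@C [exp=C main=B]
After op 8 (merge): HEAD=exp@D [exp=D main=B]
After op 9 (commit): HEAD=exp@E [exp=E main=B]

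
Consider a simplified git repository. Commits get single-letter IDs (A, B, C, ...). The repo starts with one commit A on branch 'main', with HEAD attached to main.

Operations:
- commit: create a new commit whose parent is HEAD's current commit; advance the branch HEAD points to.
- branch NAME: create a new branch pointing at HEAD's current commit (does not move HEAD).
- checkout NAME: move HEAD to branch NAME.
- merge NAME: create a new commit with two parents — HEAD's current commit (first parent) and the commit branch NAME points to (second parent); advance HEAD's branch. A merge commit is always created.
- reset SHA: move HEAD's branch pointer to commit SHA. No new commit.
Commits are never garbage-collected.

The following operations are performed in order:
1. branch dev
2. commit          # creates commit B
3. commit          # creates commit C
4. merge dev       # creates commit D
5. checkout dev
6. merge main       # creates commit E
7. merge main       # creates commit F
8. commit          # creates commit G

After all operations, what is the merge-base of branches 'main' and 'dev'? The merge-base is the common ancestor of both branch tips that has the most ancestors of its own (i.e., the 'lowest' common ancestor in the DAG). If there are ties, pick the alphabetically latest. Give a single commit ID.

Answer: D

Derivation:
After op 1 (branch): HEAD=main@A [dev=A main=A]
After op 2 (commit): HEAD=main@B [dev=A main=B]
After op 3 (commit): HEAD=main@C [dev=A main=C]
After op 4 (merge): HEAD=main@D [dev=A main=D]
After op 5 (checkout): HEAD=dev@A [dev=A main=D]
After op 6 (merge): HEAD=dev@E [dev=E main=D]
After op 7 (merge): HEAD=dev@F [dev=F main=D]
After op 8 (commit): HEAD=dev@G [dev=G main=D]
ancestors(main=D): ['A', 'B', 'C', 'D']
ancestors(dev=G): ['A', 'B', 'C', 'D', 'E', 'F', 'G']
common: ['A', 'B', 'C', 'D']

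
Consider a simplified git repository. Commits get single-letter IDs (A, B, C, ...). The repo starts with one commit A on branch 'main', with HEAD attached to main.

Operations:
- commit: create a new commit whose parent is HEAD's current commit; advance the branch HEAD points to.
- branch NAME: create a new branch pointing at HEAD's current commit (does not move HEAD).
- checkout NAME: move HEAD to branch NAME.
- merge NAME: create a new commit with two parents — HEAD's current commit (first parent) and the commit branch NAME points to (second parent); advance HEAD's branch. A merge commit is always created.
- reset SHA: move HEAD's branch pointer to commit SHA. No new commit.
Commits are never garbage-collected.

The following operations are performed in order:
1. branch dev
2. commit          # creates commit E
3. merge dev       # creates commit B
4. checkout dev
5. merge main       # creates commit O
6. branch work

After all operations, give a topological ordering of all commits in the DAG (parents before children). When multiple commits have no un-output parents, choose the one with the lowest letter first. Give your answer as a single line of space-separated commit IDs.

After op 1 (branch): HEAD=main@A [dev=A main=A]
After op 2 (commit): HEAD=main@E [dev=A main=E]
After op 3 (merge): HEAD=main@B [dev=A main=B]
After op 4 (checkout): HEAD=dev@A [dev=A main=B]
After op 5 (merge): HEAD=dev@O [dev=O main=B]
After op 6 (branch): HEAD=dev@O [dev=O main=B work=O]
commit A: parents=[]
commit B: parents=['E', 'A']
commit E: parents=['A']
commit O: parents=['A', 'B']

Answer: A E B O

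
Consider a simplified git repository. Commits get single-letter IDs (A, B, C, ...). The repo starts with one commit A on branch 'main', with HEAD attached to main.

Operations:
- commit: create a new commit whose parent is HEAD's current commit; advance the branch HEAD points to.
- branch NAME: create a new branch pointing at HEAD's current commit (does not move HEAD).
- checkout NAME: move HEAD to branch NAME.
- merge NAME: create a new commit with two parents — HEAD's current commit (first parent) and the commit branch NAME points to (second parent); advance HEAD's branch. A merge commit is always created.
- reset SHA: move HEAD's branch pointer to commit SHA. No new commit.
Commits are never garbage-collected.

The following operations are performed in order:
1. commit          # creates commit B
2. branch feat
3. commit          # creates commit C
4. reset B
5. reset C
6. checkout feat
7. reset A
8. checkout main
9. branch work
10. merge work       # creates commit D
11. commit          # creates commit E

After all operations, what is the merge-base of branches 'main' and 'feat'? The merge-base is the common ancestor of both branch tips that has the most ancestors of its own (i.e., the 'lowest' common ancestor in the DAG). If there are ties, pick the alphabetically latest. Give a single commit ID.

After op 1 (commit): HEAD=main@B [main=B]
After op 2 (branch): HEAD=main@B [feat=B main=B]
After op 3 (commit): HEAD=main@C [feat=B main=C]
After op 4 (reset): HEAD=main@B [feat=B main=B]
After op 5 (reset): HEAD=main@C [feat=B main=C]
After op 6 (checkout): HEAD=feat@B [feat=B main=C]
After op 7 (reset): HEAD=feat@A [feat=A main=C]
After op 8 (checkout): HEAD=main@C [feat=A main=C]
After op 9 (branch): HEAD=main@C [feat=A main=C work=C]
After op 10 (merge): HEAD=main@D [feat=A main=D work=C]
After op 11 (commit): HEAD=main@E [feat=A main=E work=C]
ancestors(main=E): ['A', 'B', 'C', 'D', 'E']
ancestors(feat=A): ['A']
common: ['A']

Answer: A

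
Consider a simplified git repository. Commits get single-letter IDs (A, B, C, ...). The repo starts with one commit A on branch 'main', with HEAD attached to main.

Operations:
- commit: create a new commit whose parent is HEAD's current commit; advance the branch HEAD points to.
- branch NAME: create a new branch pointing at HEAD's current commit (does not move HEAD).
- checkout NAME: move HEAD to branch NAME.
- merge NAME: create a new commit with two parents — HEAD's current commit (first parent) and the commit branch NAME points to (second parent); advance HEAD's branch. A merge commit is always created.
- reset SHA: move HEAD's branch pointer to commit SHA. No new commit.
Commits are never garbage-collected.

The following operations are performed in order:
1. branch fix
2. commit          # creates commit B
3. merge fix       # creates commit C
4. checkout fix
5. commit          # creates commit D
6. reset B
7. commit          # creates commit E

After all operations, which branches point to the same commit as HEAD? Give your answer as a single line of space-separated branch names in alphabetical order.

Answer: fix

Derivation:
After op 1 (branch): HEAD=main@A [fix=A main=A]
After op 2 (commit): HEAD=main@B [fix=A main=B]
After op 3 (merge): HEAD=main@C [fix=A main=C]
After op 4 (checkout): HEAD=fix@A [fix=A main=C]
After op 5 (commit): HEAD=fix@D [fix=D main=C]
After op 6 (reset): HEAD=fix@B [fix=B main=C]
After op 7 (commit): HEAD=fix@E [fix=E main=C]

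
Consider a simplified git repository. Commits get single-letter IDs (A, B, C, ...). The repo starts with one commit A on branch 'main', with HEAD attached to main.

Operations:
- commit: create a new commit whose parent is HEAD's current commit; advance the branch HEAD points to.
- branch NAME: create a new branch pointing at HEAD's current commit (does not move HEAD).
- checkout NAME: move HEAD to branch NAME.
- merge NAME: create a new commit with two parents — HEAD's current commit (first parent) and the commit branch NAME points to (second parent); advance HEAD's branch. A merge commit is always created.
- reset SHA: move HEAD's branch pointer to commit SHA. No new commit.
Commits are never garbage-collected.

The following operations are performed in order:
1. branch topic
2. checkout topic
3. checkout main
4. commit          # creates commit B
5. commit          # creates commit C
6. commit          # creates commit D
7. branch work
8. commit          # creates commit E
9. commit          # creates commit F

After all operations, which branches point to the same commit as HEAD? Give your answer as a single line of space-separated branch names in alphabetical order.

After op 1 (branch): HEAD=main@A [main=A topic=A]
After op 2 (checkout): HEAD=topic@A [main=A topic=A]
After op 3 (checkout): HEAD=main@A [main=A topic=A]
After op 4 (commit): HEAD=main@B [main=B topic=A]
After op 5 (commit): HEAD=main@C [main=C topic=A]
After op 6 (commit): HEAD=main@D [main=D topic=A]
After op 7 (branch): HEAD=main@D [main=D topic=A work=D]
After op 8 (commit): HEAD=main@E [main=E topic=A work=D]
After op 9 (commit): HEAD=main@F [main=F topic=A work=D]

Answer: main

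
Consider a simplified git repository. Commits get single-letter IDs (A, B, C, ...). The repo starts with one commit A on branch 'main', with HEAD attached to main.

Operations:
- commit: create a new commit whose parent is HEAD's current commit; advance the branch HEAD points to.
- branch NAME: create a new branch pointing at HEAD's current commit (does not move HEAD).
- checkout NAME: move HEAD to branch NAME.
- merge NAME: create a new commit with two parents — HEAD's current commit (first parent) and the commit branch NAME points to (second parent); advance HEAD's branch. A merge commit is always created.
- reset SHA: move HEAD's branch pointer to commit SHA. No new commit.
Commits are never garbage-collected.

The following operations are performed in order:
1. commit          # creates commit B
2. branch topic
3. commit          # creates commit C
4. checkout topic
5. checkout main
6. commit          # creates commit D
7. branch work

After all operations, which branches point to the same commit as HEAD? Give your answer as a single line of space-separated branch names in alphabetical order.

After op 1 (commit): HEAD=main@B [main=B]
After op 2 (branch): HEAD=main@B [main=B topic=B]
After op 3 (commit): HEAD=main@C [main=C topic=B]
After op 4 (checkout): HEAD=topic@B [main=C topic=B]
After op 5 (checkout): HEAD=main@C [main=C topic=B]
After op 6 (commit): HEAD=main@D [main=D topic=B]
After op 7 (branch): HEAD=main@D [main=D topic=B work=D]

Answer: main work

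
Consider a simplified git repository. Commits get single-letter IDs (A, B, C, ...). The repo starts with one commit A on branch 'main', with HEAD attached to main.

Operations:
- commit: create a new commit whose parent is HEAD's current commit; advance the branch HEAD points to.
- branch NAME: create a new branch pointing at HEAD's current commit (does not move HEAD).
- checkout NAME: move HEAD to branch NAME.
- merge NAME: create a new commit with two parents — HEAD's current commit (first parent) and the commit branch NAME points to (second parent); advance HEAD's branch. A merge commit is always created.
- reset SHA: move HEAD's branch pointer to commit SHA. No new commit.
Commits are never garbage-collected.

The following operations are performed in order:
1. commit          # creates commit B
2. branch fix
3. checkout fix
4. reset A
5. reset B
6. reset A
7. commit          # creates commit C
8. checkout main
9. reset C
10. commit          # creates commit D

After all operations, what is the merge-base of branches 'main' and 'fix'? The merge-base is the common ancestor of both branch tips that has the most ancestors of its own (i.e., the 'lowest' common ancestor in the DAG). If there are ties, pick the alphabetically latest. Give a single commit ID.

Answer: C

Derivation:
After op 1 (commit): HEAD=main@B [main=B]
After op 2 (branch): HEAD=main@B [fix=B main=B]
After op 3 (checkout): HEAD=fix@B [fix=B main=B]
After op 4 (reset): HEAD=fix@A [fix=A main=B]
After op 5 (reset): HEAD=fix@B [fix=B main=B]
After op 6 (reset): HEAD=fix@A [fix=A main=B]
After op 7 (commit): HEAD=fix@C [fix=C main=B]
After op 8 (checkout): HEAD=main@B [fix=C main=B]
After op 9 (reset): HEAD=main@C [fix=C main=C]
After op 10 (commit): HEAD=main@D [fix=C main=D]
ancestors(main=D): ['A', 'C', 'D']
ancestors(fix=C): ['A', 'C']
common: ['A', 'C']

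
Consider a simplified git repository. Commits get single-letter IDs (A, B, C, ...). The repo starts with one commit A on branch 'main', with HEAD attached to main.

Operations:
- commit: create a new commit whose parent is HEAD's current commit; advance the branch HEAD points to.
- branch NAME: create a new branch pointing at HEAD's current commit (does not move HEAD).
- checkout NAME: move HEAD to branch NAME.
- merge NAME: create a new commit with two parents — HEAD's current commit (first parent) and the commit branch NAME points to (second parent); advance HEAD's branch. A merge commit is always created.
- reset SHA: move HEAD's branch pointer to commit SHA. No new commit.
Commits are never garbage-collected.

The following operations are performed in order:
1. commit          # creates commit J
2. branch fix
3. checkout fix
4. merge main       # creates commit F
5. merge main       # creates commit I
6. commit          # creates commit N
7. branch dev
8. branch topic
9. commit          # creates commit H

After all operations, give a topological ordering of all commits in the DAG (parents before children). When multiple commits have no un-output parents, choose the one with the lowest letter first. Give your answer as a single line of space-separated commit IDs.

Answer: A J F I N H

Derivation:
After op 1 (commit): HEAD=main@J [main=J]
After op 2 (branch): HEAD=main@J [fix=J main=J]
After op 3 (checkout): HEAD=fix@J [fix=J main=J]
After op 4 (merge): HEAD=fix@F [fix=F main=J]
After op 5 (merge): HEAD=fix@I [fix=I main=J]
After op 6 (commit): HEAD=fix@N [fix=N main=J]
After op 7 (branch): HEAD=fix@N [dev=N fix=N main=J]
After op 8 (branch): HEAD=fix@N [dev=N fix=N main=J topic=N]
After op 9 (commit): HEAD=fix@H [dev=N fix=H main=J topic=N]
commit A: parents=[]
commit F: parents=['J', 'J']
commit H: parents=['N']
commit I: parents=['F', 'J']
commit J: parents=['A']
commit N: parents=['I']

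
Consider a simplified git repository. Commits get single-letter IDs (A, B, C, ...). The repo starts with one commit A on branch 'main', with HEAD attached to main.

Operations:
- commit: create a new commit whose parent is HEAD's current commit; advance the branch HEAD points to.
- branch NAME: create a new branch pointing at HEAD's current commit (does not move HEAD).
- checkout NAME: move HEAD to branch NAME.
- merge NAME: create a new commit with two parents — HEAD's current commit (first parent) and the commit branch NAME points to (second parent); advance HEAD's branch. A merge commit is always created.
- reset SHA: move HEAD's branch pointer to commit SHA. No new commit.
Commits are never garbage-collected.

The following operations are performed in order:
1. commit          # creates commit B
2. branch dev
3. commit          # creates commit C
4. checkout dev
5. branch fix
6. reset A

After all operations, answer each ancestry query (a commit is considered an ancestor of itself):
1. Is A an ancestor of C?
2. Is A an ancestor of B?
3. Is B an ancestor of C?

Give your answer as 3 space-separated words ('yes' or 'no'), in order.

After op 1 (commit): HEAD=main@B [main=B]
After op 2 (branch): HEAD=main@B [dev=B main=B]
After op 3 (commit): HEAD=main@C [dev=B main=C]
After op 4 (checkout): HEAD=dev@B [dev=B main=C]
After op 5 (branch): HEAD=dev@B [dev=B fix=B main=C]
After op 6 (reset): HEAD=dev@A [dev=A fix=B main=C]
ancestors(C) = {A,B,C}; A in? yes
ancestors(B) = {A,B}; A in? yes
ancestors(C) = {A,B,C}; B in? yes

Answer: yes yes yes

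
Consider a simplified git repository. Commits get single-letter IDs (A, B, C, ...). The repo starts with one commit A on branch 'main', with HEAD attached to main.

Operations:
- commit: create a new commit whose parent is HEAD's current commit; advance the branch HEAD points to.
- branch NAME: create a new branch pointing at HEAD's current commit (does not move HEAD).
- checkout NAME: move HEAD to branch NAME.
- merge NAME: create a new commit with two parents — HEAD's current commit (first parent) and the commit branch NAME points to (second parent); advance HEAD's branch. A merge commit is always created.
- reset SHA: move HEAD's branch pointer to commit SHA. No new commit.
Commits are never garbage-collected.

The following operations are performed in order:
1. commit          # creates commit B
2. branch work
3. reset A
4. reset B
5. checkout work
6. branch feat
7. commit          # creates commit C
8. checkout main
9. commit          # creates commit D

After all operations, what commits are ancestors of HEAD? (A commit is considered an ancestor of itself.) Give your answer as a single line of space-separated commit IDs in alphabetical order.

Answer: A B D

Derivation:
After op 1 (commit): HEAD=main@B [main=B]
After op 2 (branch): HEAD=main@B [main=B work=B]
After op 3 (reset): HEAD=main@A [main=A work=B]
After op 4 (reset): HEAD=main@B [main=B work=B]
After op 5 (checkout): HEAD=work@B [main=B work=B]
After op 6 (branch): HEAD=work@B [feat=B main=B work=B]
After op 7 (commit): HEAD=work@C [feat=B main=B work=C]
After op 8 (checkout): HEAD=main@B [feat=B main=B work=C]
After op 9 (commit): HEAD=main@D [feat=B main=D work=C]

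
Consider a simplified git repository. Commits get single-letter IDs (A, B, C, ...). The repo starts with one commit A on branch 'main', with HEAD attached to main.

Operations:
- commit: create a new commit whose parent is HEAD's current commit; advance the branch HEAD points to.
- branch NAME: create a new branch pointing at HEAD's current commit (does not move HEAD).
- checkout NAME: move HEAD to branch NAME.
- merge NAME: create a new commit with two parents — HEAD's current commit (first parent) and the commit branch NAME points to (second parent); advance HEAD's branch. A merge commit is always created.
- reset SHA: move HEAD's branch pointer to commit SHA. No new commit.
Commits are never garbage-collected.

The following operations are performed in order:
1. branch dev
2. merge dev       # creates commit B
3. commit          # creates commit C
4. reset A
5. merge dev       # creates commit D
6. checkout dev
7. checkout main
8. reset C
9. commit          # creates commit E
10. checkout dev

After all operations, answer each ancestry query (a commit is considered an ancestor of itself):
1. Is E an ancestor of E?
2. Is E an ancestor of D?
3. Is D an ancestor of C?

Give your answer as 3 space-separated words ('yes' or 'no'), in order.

After op 1 (branch): HEAD=main@A [dev=A main=A]
After op 2 (merge): HEAD=main@B [dev=A main=B]
After op 3 (commit): HEAD=main@C [dev=A main=C]
After op 4 (reset): HEAD=main@A [dev=A main=A]
After op 5 (merge): HEAD=main@D [dev=A main=D]
After op 6 (checkout): HEAD=dev@A [dev=A main=D]
After op 7 (checkout): HEAD=main@D [dev=A main=D]
After op 8 (reset): HEAD=main@C [dev=A main=C]
After op 9 (commit): HEAD=main@E [dev=A main=E]
After op 10 (checkout): HEAD=dev@A [dev=A main=E]
ancestors(E) = {A,B,C,E}; E in? yes
ancestors(D) = {A,D}; E in? no
ancestors(C) = {A,B,C}; D in? no

Answer: yes no no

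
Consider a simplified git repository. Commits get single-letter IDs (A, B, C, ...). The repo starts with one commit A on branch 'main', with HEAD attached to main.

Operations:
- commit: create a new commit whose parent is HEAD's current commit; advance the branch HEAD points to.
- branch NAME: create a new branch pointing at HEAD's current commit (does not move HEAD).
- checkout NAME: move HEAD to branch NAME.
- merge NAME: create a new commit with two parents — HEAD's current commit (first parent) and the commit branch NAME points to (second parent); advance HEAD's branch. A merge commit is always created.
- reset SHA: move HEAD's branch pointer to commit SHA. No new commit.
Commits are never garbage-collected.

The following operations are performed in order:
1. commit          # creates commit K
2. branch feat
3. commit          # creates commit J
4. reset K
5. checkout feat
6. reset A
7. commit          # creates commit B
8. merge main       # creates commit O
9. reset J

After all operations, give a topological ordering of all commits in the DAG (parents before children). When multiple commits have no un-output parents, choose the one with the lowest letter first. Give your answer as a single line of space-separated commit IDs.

Answer: A B K J O

Derivation:
After op 1 (commit): HEAD=main@K [main=K]
After op 2 (branch): HEAD=main@K [feat=K main=K]
After op 3 (commit): HEAD=main@J [feat=K main=J]
After op 4 (reset): HEAD=main@K [feat=K main=K]
After op 5 (checkout): HEAD=feat@K [feat=K main=K]
After op 6 (reset): HEAD=feat@A [feat=A main=K]
After op 7 (commit): HEAD=feat@B [feat=B main=K]
After op 8 (merge): HEAD=feat@O [feat=O main=K]
After op 9 (reset): HEAD=feat@J [feat=J main=K]
commit A: parents=[]
commit B: parents=['A']
commit J: parents=['K']
commit K: parents=['A']
commit O: parents=['B', 'K']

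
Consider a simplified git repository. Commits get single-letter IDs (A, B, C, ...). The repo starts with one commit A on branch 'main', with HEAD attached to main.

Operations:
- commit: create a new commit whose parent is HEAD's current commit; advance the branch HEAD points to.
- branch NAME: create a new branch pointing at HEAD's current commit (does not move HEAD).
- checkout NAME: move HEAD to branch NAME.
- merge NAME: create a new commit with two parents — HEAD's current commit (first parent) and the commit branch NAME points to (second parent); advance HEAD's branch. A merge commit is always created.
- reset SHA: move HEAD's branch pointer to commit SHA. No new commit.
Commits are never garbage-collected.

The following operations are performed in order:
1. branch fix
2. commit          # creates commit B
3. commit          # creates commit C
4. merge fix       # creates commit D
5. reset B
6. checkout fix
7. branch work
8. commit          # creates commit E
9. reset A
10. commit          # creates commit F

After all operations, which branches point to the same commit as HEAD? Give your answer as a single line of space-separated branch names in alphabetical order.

After op 1 (branch): HEAD=main@A [fix=A main=A]
After op 2 (commit): HEAD=main@B [fix=A main=B]
After op 3 (commit): HEAD=main@C [fix=A main=C]
After op 4 (merge): HEAD=main@D [fix=A main=D]
After op 5 (reset): HEAD=main@B [fix=A main=B]
After op 6 (checkout): HEAD=fix@A [fix=A main=B]
After op 7 (branch): HEAD=fix@A [fix=A main=B work=A]
After op 8 (commit): HEAD=fix@E [fix=E main=B work=A]
After op 9 (reset): HEAD=fix@A [fix=A main=B work=A]
After op 10 (commit): HEAD=fix@F [fix=F main=B work=A]

Answer: fix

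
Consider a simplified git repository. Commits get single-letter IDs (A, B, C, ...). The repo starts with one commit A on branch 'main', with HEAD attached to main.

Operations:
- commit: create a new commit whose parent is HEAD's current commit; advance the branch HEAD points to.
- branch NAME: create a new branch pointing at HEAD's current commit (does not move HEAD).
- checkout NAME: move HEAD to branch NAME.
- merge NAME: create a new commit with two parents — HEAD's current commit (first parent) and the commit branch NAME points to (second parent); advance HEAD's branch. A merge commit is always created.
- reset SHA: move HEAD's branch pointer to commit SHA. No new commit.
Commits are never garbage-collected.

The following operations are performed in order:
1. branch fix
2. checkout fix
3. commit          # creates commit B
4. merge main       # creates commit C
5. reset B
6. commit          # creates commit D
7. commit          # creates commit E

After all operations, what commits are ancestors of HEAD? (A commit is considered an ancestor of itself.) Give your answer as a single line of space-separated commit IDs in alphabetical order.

Answer: A B D E

Derivation:
After op 1 (branch): HEAD=main@A [fix=A main=A]
After op 2 (checkout): HEAD=fix@A [fix=A main=A]
After op 3 (commit): HEAD=fix@B [fix=B main=A]
After op 4 (merge): HEAD=fix@C [fix=C main=A]
After op 5 (reset): HEAD=fix@B [fix=B main=A]
After op 6 (commit): HEAD=fix@D [fix=D main=A]
After op 7 (commit): HEAD=fix@E [fix=E main=A]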